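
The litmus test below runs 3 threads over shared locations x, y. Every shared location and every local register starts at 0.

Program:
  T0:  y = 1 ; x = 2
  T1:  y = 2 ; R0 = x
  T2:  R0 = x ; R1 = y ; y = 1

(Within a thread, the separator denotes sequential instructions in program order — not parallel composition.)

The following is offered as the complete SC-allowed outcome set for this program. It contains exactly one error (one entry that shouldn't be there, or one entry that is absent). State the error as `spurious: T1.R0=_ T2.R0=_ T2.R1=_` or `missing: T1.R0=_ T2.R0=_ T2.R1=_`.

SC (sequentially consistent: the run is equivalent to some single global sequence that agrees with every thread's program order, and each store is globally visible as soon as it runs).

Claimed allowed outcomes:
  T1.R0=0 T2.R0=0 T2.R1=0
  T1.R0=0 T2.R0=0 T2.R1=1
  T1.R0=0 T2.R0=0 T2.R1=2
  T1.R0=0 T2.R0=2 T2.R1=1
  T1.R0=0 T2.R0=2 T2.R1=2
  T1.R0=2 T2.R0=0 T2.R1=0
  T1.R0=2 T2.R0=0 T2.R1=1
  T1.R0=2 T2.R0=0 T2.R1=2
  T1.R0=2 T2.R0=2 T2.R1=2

missing: T1.R0=2 T2.R0=2 T2.R1=1

outcome vector order: (T1.R0,T2.R0,T2.R1)
SC: 10 outcomes — {0/0/0; 0/0/1; 0/0/2; 0/2/1; 0/2/2; 2/0/0; 2/0/1; 2/0/2; 2/2/1; 2/2/2}
SC∖claimed = {2/2/1}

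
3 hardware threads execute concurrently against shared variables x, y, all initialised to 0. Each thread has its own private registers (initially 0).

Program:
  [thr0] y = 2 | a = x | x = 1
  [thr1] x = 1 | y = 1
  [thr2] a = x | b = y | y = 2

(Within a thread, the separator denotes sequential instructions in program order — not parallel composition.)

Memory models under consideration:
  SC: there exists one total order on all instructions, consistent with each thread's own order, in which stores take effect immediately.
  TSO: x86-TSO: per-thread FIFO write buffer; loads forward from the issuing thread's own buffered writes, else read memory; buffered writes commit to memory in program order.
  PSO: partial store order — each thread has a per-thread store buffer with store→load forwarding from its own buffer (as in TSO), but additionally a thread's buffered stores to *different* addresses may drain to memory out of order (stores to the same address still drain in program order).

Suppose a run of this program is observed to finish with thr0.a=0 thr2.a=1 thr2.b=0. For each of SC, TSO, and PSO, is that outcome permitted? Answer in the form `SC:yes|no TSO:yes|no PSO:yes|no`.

SC:no TSO:yes PSO:yes

outcome vector order: (thr0.a,thr2.a,thr2.b)
under SC → 000; 001; 002; 011; 012; 100; 101; 102; 110; 111; 112
under TSO → 000; 001; 002; 010; 011; 012; 100; 101; 102; 110; 111; 112
under PSO → 000; 001; 002; 010; 011; 012; 100; 101; 102; 110; 111; 112
target 010 ∈ {TSO,PSO}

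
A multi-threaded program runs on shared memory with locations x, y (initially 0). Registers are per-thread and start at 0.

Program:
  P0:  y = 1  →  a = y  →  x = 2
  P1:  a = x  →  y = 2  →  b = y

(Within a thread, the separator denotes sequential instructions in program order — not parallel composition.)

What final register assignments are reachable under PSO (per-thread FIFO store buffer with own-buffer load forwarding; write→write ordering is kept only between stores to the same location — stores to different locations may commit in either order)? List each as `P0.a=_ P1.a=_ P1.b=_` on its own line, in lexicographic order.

outcome vector order: (P0.a,P1.a,P1.b)
|PSO outcomes| = 5

P0.a=1 P1.a=0 P1.b=1
P0.a=1 P1.a=0 P1.b=2
P0.a=1 P1.a=2 P1.b=1
P0.a=1 P1.a=2 P1.b=2
P0.a=2 P1.a=0 P1.b=2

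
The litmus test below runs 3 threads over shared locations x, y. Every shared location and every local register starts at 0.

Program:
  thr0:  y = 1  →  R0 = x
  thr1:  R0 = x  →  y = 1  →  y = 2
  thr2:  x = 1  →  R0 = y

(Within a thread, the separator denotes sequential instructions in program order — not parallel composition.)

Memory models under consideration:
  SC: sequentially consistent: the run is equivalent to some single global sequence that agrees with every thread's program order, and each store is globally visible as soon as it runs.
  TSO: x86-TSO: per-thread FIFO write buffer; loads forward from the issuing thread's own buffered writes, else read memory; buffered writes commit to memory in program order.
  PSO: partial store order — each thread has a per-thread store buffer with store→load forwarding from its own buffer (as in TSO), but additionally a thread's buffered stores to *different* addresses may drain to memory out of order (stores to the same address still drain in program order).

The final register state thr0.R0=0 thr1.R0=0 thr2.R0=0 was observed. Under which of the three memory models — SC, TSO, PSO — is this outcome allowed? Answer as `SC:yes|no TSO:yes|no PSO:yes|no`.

outcome vector order: (thr0.R0,thr1.R0,thr2.R0)
[SC] allowed = {001 002 011 012 100 101 102 110 111 112}
[TSO] allowed = {000 001 002 010 011 012 100 101 102 110 111 112}
[PSO] allowed = {000 001 002 010 011 012 100 101 102 110 111 112}
target 000 ∈ {TSO,PSO}

SC:no TSO:yes PSO:yes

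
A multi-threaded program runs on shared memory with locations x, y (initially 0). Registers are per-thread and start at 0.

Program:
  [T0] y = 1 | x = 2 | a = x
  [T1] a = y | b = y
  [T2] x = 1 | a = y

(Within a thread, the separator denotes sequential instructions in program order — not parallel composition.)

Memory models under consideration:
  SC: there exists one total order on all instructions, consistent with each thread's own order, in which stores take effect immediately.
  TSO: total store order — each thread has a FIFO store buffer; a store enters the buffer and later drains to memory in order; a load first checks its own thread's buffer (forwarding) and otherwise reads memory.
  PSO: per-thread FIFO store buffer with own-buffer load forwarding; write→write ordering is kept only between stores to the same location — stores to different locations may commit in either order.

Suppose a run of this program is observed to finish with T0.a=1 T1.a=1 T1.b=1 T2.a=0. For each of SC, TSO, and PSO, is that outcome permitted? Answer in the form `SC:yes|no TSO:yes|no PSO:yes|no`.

SC:no TSO:yes PSO:yes

outcome vector order: (T0.a,T1.a,T1.b,T2.a)
SC (9): 1/0/0/1 1/0/1/1 1/1/1/1 2/0/0/0 2/0/0/1 2/0/1/0 2/0/1/1 2/1/1/0 2/1/1/1
TSO (12): 1/0/0/0 1/0/0/1 1/0/1/0 1/0/1/1 1/1/1/0 1/1/1/1 2/0/0/0 2/0/0/1 2/0/1/0 2/0/1/1 2/1/1/0 2/1/1/1
PSO (12): 1/0/0/0 1/0/0/1 1/0/1/0 1/0/1/1 1/1/1/0 1/1/1/1 2/0/0/0 2/0/0/1 2/0/1/0 2/0/1/1 2/1/1/0 2/1/1/1
target 1/1/1/0 ∈ {TSO,PSO}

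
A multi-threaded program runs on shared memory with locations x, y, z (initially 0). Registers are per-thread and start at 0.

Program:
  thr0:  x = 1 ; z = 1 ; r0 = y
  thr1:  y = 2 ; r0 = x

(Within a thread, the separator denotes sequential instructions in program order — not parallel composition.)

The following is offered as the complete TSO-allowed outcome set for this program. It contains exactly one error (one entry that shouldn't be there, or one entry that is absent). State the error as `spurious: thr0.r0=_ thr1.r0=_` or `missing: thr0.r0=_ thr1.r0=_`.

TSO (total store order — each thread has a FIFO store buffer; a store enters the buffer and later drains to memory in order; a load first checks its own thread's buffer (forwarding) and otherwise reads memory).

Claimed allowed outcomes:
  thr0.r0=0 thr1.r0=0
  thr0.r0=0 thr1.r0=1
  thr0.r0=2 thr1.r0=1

missing: thr0.r0=2 thr1.r0=0

outcome vector order: (thr0.r0,thr1.r0)
TSO: 4 outcomes — {0/0; 0/1; 2/0; 2/1}
TSO∖claimed = {2/0}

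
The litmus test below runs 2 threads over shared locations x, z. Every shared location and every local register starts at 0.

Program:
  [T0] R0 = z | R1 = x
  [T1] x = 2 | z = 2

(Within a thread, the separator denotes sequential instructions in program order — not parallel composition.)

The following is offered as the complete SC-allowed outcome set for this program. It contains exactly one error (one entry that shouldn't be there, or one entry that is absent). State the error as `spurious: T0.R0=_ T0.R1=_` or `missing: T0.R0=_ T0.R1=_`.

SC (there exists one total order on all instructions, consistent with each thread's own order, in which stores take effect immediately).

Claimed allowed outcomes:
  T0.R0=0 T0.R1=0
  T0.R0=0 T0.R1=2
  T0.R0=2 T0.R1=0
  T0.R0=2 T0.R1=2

outcome vector order: (T0.R0,T0.R1)
[SC] allowed = {0/0; 0/2; 2/2}
claimed∖SC = {2/0}

spurious: T0.R0=2 T0.R1=0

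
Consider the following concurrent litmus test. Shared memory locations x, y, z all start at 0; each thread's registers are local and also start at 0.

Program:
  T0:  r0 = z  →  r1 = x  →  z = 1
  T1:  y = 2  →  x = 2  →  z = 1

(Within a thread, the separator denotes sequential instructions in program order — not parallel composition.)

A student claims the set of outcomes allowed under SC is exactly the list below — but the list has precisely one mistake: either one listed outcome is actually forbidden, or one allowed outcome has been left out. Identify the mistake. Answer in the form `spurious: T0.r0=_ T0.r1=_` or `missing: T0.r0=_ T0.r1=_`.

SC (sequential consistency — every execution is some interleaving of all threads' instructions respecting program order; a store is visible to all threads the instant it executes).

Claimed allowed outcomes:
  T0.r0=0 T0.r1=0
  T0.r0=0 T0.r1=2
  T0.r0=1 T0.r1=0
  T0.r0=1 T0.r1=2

outcome vector order: (T0.r0,T0.r1)
SC: 3 outcomes — {0/0 0/2 1/2}
claimed∖SC = {1/0}

spurious: T0.r0=1 T0.r1=0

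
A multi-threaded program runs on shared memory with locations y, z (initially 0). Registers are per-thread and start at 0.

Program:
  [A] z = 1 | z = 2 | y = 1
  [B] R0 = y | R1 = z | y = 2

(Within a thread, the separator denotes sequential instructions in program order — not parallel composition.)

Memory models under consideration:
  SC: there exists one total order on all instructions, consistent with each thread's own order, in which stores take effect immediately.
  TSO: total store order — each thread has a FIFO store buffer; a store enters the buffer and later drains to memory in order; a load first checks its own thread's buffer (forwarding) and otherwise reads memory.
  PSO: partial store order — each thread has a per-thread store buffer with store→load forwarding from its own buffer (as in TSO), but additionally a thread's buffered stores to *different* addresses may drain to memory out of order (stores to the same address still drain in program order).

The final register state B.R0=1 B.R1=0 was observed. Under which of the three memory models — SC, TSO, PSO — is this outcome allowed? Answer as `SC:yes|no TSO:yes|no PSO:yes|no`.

SC:no TSO:no PSO:yes

outcome vector order: (B.R0,B.R1)
SC (4): <0 0> <0 1> <0 2> <1 2>
TSO (4): <0 0> <0 1> <0 2> <1 2>
PSO (6): <0 0> <0 1> <0 2> <1 0> <1 1> <1 2>
target <1 0> ∈ {PSO}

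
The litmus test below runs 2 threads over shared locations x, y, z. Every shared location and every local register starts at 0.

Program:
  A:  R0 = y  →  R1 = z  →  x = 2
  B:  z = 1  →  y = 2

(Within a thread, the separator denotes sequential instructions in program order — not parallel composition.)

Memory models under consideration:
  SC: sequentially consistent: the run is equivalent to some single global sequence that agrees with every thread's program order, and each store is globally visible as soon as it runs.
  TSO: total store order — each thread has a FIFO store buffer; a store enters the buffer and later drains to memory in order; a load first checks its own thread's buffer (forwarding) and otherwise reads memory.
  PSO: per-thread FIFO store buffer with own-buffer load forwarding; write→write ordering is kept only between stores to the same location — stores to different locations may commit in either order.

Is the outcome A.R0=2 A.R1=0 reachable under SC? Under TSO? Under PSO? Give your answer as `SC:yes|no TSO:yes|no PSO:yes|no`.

outcome vector order: (A.R0,A.R1)
under SC → 0/0; 0/1; 2/1
under TSO → 0/0; 0/1; 2/1
under PSO → 0/0; 0/1; 2/0; 2/1
target 2/0 ∈ {PSO}

SC:no TSO:no PSO:yes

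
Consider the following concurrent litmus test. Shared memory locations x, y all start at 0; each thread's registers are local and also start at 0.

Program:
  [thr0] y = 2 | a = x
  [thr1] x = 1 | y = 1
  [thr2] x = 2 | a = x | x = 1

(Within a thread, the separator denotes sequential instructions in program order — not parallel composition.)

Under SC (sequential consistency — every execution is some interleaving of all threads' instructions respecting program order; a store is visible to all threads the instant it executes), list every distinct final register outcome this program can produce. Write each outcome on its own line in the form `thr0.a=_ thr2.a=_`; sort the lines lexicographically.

thr0.a=0 thr2.a=1
thr0.a=0 thr2.a=2
thr0.a=1 thr2.a=1
thr0.a=1 thr2.a=2
thr0.a=2 thr2.a=1
thr0.a=2 thr2.a=2

outcome vector order: (thr0.a,thr2.a)
|SC outcomes| = 6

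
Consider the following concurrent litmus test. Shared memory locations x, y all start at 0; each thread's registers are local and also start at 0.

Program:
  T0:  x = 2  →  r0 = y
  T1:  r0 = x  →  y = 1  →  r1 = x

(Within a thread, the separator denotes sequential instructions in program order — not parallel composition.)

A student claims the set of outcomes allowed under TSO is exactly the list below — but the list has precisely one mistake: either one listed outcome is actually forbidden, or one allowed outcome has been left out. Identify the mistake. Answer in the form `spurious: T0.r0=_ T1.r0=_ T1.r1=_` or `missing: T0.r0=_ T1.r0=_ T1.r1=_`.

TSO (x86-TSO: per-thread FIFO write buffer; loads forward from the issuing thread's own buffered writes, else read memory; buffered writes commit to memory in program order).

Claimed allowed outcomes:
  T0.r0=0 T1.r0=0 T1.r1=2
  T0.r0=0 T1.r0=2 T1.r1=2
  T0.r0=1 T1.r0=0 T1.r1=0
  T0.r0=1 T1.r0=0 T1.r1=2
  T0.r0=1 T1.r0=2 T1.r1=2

missing: T0.r0=0 T1.r0=0 T1.r1=0

outcome vector order: (T0.r0,T1.r0,T1.r1)
[TSO] allowed = {<0 0 0> <0 0 2> <0 2 2> <1 0 0> <1 0 2> <1 2 2>}
TSO∖claimed = {<0 0 0>}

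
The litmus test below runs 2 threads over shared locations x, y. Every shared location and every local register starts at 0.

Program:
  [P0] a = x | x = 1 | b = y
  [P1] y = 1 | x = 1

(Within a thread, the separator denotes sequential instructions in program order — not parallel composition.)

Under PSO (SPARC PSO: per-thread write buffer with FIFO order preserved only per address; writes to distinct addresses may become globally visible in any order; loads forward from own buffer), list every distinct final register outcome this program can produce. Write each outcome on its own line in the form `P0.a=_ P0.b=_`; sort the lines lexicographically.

P0.a=0 P0.b=0
P0.a=0 P0.b=1
P0.a=1 P0.b=0
P0.a=1 P0.b=1

outcome vector order: (P0.a,P0.b)
|PSO outcomes| = 4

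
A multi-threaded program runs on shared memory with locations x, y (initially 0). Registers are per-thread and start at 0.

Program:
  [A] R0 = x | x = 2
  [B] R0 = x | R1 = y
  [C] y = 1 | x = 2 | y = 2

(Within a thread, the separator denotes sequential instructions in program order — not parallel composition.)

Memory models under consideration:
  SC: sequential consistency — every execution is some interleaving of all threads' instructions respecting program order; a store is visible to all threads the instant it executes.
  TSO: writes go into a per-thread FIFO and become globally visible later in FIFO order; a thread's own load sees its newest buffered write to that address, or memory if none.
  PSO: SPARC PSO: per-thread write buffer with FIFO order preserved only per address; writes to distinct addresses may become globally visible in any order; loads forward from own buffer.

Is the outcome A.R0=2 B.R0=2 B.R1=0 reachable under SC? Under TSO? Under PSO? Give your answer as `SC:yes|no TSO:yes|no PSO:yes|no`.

SC:no TSO:no PSO:yes

outcome vector order: (A.R0,B.R0,B.R1)
SC: 11 outcomes — {000; 001; 002; 020; 021; 022; 200; 201; 202; 221; 222}
TSO: 11 outcomes — {000; 001; 002; 020; 021; 022; 200; 201; 202; 221; 222}
PSO: 12 outcomes — {000; 001; 002; 020; 021; 022; 200; 201; 202; 220; 221; 222}
target 220 ∈ {PSO}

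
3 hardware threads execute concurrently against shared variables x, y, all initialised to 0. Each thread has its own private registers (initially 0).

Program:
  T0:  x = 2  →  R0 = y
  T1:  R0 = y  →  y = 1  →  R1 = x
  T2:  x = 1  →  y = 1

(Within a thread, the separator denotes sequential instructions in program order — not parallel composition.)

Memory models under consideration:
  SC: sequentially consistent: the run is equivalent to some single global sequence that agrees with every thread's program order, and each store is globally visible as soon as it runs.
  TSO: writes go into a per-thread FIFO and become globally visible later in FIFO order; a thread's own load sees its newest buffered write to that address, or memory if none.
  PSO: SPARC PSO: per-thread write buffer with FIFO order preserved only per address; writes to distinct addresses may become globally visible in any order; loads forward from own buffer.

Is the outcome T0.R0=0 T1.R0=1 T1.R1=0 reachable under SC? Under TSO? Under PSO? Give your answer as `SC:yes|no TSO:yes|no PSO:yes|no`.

outcome vector order: (T0.R0,T1.R0,T1.R1)
[SC] allowed = {001; 002; 011; 012; 100; 101; 102; 111; 112}
[TSO] allowed = {000; 001; 002; 011; 012; 100; 101; 102; 111; 112}
[PSO] allowed = {000; 001; 002; 010; 011; 012; 100; 101; 102; 110; 111; 112}
target 010 ∈ {PSO}

SC:no TSO:no PSO:yes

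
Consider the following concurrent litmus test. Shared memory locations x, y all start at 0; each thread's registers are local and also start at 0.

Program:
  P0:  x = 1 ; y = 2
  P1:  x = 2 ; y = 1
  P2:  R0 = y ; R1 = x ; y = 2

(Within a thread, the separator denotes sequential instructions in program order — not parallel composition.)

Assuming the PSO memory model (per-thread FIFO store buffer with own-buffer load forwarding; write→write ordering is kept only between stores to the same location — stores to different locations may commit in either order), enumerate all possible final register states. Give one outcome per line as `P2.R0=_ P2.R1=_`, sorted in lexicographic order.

P2.R0=0 P2.R1=0
P2.R0=0 P2.R1=1
P2.R0=0 P2.R1=2
P2.R0=1 P2.R1=0
P2.R0=1 P2.R1=1
P2.R0=1 P2.R1=2
P2.R0=2 P2.R1=0
P2.R0=2 P2.R1=1
P2.R0=2 P2.R1=2

outcome vector order: (P2.R0,P2.R1)
|PSO outcomes| = 9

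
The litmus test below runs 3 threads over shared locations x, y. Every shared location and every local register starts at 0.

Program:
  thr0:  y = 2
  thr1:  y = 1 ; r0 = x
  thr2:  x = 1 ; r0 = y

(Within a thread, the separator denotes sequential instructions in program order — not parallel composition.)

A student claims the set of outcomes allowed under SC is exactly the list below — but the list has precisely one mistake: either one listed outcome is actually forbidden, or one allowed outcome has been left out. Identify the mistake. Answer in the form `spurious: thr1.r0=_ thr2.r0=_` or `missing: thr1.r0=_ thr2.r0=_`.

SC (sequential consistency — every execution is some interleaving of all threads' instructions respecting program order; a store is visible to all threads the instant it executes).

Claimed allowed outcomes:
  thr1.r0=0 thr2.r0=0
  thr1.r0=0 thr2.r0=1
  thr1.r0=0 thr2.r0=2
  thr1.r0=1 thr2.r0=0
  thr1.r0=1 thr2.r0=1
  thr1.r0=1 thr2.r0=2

spurious: thr1.r0=0 thr2.r0=0

outcome vector order: (thr1.r0,thr2.r0)
SC: 5 outcomes — {0/1; 0/2; 1/0; 1/1; 1/2}
claimed∖SC = {0/0}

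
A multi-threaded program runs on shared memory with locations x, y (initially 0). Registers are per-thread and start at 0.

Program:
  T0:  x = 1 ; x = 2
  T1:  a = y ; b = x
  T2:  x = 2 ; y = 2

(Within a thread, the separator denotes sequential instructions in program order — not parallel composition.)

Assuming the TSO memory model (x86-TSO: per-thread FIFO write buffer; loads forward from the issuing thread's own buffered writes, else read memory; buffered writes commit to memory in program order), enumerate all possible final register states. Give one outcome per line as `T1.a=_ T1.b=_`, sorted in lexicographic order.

outcome vector order: (T1.a,T1.b)
|TSO outcomes| = 5

T1.a=0 T1.b=0
T1.a=0 T1.b=1
T1.a=0 T1.b=2
T1.a=2 T1.b=1
T1.a=2 T1.b=2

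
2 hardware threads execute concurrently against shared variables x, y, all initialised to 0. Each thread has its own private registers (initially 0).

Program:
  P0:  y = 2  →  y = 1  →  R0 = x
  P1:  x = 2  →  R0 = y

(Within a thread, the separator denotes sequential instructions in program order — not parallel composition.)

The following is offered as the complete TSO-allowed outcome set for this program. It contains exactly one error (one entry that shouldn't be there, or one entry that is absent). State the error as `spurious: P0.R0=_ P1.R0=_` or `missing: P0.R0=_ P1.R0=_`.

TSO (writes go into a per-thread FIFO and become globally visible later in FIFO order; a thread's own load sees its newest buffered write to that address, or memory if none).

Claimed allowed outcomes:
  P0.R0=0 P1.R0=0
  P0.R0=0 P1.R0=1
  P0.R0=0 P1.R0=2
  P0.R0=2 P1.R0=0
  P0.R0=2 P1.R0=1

missing: P0.R0=2 P1.R0=2

outcome vector order: (P0.R0,P1.R0)
[TSO] allowed = {0/0 0/1 0/2 2/0 2/1 2/2}
TSO∖claimed = {2/2}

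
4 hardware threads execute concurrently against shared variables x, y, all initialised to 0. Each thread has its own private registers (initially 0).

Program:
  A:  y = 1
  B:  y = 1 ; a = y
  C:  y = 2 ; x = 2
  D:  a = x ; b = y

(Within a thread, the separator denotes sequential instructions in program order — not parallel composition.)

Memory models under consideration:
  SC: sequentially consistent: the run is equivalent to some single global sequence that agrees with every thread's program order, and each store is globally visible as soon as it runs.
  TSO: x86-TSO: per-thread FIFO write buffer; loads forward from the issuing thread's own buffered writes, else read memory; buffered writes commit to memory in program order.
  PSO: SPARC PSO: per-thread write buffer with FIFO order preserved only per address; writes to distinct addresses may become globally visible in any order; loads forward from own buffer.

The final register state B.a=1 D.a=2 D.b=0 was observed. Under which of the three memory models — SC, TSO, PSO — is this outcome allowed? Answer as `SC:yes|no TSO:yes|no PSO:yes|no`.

outcome vector order: (B.a,D.a,D.b)
under SC → 1/0/0; 1/0/1; 1/0/2; 1/2/1; 1/2/2; 2/0/0; 2/0/1; 2/0/2; 2/2/1; 2/2/2
under TSO → 1/0/0; 1/0/1; 1/0/2; 1/2/1; 1/2/2; 2/0/0; 2/0/1; 2/0/2; 2/2/1; 2/2/2
under PSO → 1/0/0; 1/0/1; 1/0/2; 1/2/0; 1/2/1; 1/2/2; 2/0/0; 2/0/1; 2/0/2; 2/2/0; 2/2/1; 2/2/2
target 1/2/0 ∈ {PSO}

SC:no TSO:no PSO:yes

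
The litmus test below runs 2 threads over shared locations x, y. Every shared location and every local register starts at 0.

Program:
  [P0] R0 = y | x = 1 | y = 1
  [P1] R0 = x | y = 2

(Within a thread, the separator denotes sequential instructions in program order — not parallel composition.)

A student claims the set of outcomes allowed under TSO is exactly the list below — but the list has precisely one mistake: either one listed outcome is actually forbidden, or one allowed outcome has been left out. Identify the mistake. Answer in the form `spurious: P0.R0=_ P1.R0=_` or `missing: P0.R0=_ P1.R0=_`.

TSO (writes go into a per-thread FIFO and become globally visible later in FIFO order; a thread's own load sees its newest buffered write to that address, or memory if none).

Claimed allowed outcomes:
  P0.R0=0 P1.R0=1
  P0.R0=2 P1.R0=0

missing: P0.R0=0 P1.R0=0

outcome vector order: (P0.R0,P1.R0)
TSO: 3 outcomes — {0/0, 0/1, 2/0}
TSO∖claimed = {0/0}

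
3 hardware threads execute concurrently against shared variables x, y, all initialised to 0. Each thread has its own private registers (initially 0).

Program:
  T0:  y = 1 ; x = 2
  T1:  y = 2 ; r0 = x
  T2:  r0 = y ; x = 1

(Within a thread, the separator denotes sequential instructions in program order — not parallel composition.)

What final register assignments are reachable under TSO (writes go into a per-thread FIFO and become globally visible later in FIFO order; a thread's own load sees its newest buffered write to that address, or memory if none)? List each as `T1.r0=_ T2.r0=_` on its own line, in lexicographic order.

T1.r0=0 T2.r0=0
T1.r0=0 T2.r0=1
T1.r0=0 T2.r0=2
T1.r0=1 T2.r0=0
T1.r0=1 T2.r0=1
T1.r0=1 T2.r0=2
T1.r0=2 T2.r0=0
T1.r0=2 T2.r0=1
T1.r0=2 T2.r0=2

outcome vector order: (T1.r0,T2.r0)
|TSO outcomes| = 9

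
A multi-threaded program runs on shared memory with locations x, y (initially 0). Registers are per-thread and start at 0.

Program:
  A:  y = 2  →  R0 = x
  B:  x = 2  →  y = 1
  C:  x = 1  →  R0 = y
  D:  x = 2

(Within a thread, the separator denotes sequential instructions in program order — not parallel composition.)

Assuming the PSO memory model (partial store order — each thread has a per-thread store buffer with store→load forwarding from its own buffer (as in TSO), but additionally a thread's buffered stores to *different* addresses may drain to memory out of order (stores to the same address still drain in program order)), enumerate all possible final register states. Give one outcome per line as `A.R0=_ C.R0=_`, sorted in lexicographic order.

outcome vector order: (A.R0,C.R0)
|PSO outcomes| = 9

A.R0=0 C.R0=0
A.R0=0 C.R0=1
A.R0=0 C.R0=2
A.R0=1 C.R0=0
A.R0=1 C.R0=1
A.R0=1 C.R0=2
A.R0=2 C.R0=0
A.R0=2 C.R0=1
A.R0=2 C.R0=2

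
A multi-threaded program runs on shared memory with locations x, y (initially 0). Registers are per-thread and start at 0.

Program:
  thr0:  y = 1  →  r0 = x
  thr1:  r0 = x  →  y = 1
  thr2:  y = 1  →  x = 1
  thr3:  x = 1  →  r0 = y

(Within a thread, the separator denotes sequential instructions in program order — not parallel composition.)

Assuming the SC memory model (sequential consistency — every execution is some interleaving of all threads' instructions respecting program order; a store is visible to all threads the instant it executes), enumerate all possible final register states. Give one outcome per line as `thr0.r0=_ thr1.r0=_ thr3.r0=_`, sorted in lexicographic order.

thr0.r0=0 thr1.r0=0 thr3.r0=1
thr0.r0=0 thr1.r0=1 thr3.r0=1
thr0.r0=1 thr1.r0=0 thr3.r0=0
thr0.r0=1 thr1.r0=0 thr3.r0=1
thr0.r0=1 thr1.r0=1 thr3.r0=0
thr0.r0=1 thr1.r0=1 thr3.r0=1

outcome vector order: (thr0.r0,thr1.r0,thr3.r0)
|SC outcomes| = 6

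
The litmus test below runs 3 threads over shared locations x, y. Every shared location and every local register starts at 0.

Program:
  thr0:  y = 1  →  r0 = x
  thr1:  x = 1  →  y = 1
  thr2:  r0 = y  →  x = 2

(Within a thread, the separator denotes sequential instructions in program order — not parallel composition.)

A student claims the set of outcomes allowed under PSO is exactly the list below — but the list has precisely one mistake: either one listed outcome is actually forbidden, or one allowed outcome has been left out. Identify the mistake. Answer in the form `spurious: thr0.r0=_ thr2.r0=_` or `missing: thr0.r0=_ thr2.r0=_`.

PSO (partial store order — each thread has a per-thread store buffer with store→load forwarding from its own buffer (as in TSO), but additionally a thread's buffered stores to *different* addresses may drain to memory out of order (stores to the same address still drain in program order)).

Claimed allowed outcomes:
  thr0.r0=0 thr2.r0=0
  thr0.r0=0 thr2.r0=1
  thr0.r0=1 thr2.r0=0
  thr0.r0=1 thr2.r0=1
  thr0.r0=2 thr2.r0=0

missing: thr0.r0=2 thr2.r0=1

outcome vector order: (thr0.r0,thr2.r0)
under PSO → <0 0>; <0 1>; <1 0>; <1 1>; <2 0>; <2 1>
PSO∖claimed = {<2 1>}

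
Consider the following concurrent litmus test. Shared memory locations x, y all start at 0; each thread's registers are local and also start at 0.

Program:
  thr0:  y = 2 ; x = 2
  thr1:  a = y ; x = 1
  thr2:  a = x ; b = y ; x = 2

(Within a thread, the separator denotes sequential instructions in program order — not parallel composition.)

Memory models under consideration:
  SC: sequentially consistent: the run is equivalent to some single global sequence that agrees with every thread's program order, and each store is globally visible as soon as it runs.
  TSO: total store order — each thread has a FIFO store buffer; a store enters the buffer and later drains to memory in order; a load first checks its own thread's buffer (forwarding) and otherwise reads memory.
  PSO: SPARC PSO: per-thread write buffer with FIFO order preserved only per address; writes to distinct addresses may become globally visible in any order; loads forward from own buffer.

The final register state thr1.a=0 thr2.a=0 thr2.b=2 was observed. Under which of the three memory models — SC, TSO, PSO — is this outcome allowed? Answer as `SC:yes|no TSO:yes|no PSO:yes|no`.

outcome vector order: (thr1.a,thr2.a,thr2.b)
SC: 9 outcomes — {0/0/0, 0/0/2, 0/1/0, 0/1/2, 0/2/2, 2/0/0, 2/0/2, 2/1/2, 2/2/2}
TSO: 9 outcomes — {0/0/0, 0/0/2, 0/1/0, 0/1/2, 0/2/2, 2/0/0, 2/0/2, 2/1/2, 2/2/2}
PSO: 11 outcomes — {0/0/0, 0/0/2, 0/1/0, 0/1/2, 0/2/0, 0/2/2, 2/0/0, 2/0/2, 2/1/2, 2/2/0, 2/2/2}
target 0/0/2 ∈ {SC,TSO,PSO}

SC:yes TSO:yes PSO:yes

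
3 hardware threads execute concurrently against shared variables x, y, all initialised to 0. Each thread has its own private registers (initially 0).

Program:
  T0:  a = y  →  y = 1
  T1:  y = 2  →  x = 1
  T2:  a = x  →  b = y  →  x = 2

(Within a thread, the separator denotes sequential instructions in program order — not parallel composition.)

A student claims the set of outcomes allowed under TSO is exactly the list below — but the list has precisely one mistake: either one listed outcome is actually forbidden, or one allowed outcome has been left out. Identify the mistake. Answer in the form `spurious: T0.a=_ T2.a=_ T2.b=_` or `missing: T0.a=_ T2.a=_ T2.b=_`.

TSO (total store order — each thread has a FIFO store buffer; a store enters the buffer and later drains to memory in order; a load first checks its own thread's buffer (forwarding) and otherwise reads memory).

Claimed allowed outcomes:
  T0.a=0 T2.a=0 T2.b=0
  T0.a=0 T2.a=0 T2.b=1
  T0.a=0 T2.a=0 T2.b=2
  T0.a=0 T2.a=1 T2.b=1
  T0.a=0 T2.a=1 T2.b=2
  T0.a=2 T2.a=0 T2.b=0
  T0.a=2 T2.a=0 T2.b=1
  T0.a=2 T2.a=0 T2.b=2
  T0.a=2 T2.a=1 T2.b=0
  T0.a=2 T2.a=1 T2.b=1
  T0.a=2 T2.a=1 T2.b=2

spurious: T0.a=2 T2.a=1 T2.b=0

outcome vector order: (T0.a,T2.a,T2.b)
under TSO → 0/0/0; 0/0/1; 0/0/2; 0/1/1; 0/1/2; 2/0/0; 2/0/1; 2/0/2; 2/1/1; 2/1/2
claimed∖TSO = {2/1/0}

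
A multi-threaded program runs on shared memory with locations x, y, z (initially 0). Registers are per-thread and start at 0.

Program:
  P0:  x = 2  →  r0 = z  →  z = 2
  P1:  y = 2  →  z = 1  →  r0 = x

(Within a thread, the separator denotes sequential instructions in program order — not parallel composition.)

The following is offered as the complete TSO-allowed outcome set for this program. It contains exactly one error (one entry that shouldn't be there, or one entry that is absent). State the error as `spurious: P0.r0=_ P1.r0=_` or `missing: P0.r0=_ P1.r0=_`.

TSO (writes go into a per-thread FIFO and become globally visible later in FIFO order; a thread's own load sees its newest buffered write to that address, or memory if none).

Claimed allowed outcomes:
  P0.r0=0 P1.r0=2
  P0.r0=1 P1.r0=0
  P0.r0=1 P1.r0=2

outcome vector order: (P0.r0,P1.r0)
under TSO → <0 0>; <0 2>; <1 0>; <1 2>
TSO∖claimed = {<0 0>}

missing: P0.r0=0 P1.r0=0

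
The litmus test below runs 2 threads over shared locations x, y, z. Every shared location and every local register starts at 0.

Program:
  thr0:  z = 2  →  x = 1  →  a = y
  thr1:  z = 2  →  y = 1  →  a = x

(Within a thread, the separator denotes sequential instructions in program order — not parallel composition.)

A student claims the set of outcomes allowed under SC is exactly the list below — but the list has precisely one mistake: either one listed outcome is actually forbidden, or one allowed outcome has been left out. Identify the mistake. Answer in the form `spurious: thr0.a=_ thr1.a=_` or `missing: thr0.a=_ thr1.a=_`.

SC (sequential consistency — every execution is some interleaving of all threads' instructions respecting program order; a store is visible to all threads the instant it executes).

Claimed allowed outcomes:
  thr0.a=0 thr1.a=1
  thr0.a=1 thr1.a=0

missing: thr0.a=1 thr1.a=1

outcome vector order: (thr0.a,thr1.a)
SC: 3 outcomes — {<0 1> <1 0> <1 1>}
SC∖claimed = {<1 1>}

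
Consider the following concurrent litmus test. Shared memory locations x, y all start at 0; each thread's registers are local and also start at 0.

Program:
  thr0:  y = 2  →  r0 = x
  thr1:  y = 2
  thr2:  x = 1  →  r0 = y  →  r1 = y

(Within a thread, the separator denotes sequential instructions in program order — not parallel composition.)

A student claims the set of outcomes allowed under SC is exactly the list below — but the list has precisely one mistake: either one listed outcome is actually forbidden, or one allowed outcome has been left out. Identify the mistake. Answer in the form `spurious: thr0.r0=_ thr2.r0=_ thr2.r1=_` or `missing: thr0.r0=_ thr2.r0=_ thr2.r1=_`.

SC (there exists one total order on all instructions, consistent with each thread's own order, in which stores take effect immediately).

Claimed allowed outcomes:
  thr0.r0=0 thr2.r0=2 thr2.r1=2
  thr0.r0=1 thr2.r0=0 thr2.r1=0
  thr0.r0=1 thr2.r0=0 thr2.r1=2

outcome vector order: (thr0.r0,thr2.r0,thr2.r1)
under SC → 022 100 102 122
SC∖claimed = {122}

missing: thr0.r0=1 thr2.r0=2 thr2.r1=2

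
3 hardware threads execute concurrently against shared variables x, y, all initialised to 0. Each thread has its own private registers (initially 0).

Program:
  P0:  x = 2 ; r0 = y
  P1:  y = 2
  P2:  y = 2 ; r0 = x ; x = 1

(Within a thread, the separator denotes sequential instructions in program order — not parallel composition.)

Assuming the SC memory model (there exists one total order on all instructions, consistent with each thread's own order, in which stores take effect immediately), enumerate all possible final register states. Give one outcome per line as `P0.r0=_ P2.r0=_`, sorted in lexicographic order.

outcome vector order: (P0.r0,P2.r0)
|SC outcomes| = 3

P0.r0=0 P2.r0=2
P0.r0=2 P2.r0=0
P0.r0=2 P2.r0=2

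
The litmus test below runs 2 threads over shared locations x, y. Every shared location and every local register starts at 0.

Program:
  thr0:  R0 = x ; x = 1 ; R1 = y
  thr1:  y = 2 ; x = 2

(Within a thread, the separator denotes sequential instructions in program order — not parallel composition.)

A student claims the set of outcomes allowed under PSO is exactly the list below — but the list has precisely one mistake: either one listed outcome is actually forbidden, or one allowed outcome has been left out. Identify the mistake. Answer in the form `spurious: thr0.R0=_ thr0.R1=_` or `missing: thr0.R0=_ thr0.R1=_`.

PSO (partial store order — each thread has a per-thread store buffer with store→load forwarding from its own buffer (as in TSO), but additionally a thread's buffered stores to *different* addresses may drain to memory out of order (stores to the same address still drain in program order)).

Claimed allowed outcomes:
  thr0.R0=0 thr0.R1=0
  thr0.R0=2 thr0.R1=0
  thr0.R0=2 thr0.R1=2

missing: thr0.R0=0 thr0.R1=2

outcome vector order: (thr0.R0,thr0.R1)
PSO: 4 outcomes — {(0,0); (0,2); (2,0); (2,2)}
PSO∖claimed = {(0,2)}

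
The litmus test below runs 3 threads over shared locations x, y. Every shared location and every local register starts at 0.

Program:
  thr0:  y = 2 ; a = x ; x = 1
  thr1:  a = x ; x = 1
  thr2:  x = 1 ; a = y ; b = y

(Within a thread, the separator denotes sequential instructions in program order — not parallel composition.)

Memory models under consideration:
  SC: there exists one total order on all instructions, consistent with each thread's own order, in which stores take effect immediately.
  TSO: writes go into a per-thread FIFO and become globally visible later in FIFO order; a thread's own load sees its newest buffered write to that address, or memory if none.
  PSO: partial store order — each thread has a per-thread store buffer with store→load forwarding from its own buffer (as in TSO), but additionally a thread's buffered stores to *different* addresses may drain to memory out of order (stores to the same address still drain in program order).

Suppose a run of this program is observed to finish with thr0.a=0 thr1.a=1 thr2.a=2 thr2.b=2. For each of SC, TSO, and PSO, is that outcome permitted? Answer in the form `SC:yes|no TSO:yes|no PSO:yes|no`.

SC:yes TSO:yes PSO:yes

outcome vector order: (thr0.a,thr1.a,thr2.a,thr2.b)
SC (8): (0,0,2,2) (0,1,2,2) (1,0,0,0) (1,0,0,2) (1,0,2,2) (1,1,0,0) (1,1,0,2) (1,1,2,2)
TSO (12): (0,0,0,0) (0,0,0,2) (0,0,2,2) (0,1,0,0) (0,1,0,2) (0,1,2,2) (1,0,0,0) (1,0,0,2) (1,0,2,2) (1,1,0,0) (1,1,0,2) (1,1,2,2)
PSO (12): (0,0,0,0) (0,0,0,2) (0,0,2,2) (0,1,0,0) (0,1,0,2) (0,1,2,2) (1,0,0,0) (1,0,0,2) (1,0,2,2) (1,1,0,0) (1,1,0,2) (1,1,2,2)
target (0,1,2,2) ∈ {SC,TSO,PSO}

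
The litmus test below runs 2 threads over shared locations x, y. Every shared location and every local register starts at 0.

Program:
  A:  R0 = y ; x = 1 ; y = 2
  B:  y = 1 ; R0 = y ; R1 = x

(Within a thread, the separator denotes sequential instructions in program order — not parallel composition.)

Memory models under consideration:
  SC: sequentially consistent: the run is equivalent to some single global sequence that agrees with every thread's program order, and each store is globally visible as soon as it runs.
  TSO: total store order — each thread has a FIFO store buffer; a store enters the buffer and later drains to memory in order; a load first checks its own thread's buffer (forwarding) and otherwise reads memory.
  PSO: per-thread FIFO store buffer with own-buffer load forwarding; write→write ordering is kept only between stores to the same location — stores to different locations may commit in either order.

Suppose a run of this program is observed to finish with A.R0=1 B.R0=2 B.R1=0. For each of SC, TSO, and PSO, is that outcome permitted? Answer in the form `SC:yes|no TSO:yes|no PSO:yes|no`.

outcome vector order: (A.R0,B.R0,B.R1)
[SC] allowed = {(0,1,0) (0,1,1) (0,2,1) (1,1,0) (1,1,1) (1,2,1)}
[TSO] allowed = {(0,1,0) (0,1,1) (0,2,1) (1,1,0) (1,1,1) (1,2,1)}
[PSO] allowed = {(0,1,0) (0,1,1) (0,2,0) (0,2,1) (1,1,0) (1,1,1) (1,2,0) (1,2,1)}
target (1,2,0) ∈ {PSO}

SC:no TSO:no PSO:yes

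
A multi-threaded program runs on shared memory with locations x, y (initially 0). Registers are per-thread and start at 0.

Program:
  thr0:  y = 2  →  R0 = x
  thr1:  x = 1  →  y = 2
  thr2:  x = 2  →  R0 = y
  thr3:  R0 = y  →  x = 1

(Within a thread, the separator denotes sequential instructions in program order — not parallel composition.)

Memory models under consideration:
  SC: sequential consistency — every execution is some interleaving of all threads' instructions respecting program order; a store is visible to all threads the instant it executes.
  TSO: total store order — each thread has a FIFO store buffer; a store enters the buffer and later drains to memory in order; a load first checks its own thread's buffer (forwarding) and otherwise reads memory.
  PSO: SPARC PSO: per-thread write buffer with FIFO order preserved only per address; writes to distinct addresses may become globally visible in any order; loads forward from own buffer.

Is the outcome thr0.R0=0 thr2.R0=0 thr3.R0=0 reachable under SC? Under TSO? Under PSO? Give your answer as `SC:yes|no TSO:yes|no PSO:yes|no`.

outcome vector order: (thr0.R0,thr2.R0,thr3.R0)
SC (10): (0,2,0); (0,2,2); (1,0,0); (1,0,2); (1,2,0); (1,2,2); (2,0,0); (2,0,2); (2,2,0); (2,2,2)
TSO (12): (0,0,0); (0,0,2); (0,2,0); (0,2,2); (1,0,0); (1,0,2); (1,2,0); (1,2,2); (2,0,0); (2,0,2); (2,2,0); (2,2,2)
PSO (12): (0,0,0); (0,0,2); (0,2,0); (0,2,2); (1,0,0); (1,0,2); (1,2,0); (1,2,2); (2,0,0); (2,0,2); (2,2,0); (2,2,2)
target (0,0,0) ∈ {TSO,PSO}

SC:no TSO:yes PSO:yes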